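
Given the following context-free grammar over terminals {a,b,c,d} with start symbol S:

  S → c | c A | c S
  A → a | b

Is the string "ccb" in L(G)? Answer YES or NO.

Convert to CNF:
  S -> T0 A | T0 S | c
  A -> a | b
  T0 -> c

CYK fill:
  [0..0]={S,T0}  "c"  orig:{S}
  [1..1]={S,T0}  "c"  orig:{S}
  [2..2]={A}  "b"
  [0..1]={S}  "cc"
  [1..2]={S}  "cb"
  [0..2]={S}  "ccb"

S ∈ T[0,2] ⇒ YES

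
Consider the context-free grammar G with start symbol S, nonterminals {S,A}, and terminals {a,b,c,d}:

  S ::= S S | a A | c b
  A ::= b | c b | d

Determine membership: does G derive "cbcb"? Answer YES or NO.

Convert to CNF:
  S -> S S | T0 T1 | T2 A
  A -> T0 T1 | b | d
  T0 -> c
  T1 -> b
  T2 -> a

CYK fill:
  T[0,0] 'c' = {T0}  orig:{}
  T[1,1] 'b' = {A,T1}  orig:{A}
  T[2,2] 'c' = {T0}  orig:{}
  T[3,3] 'b' = {A,T1}  orig:{A}
  T[0,1] 'cb' = {A,S}
  T[1,2] 'bc' = ∅
  T[2,3] 'cb' = {A,S}
  T[0,2] 'cbc' = ∅
  T[1,3] 'bcb' = ∅
  T[0,3] 'cbcb' = {S}

S ∈ T[0,3] ⇒ YES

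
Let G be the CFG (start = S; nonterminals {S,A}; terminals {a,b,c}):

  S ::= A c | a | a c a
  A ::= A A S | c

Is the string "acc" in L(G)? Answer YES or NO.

CNF form of G:
  S -> A T0 | T1 X3 | a
  A -> A X2 | c
  T0 -> c
  T1 -> a
  X2 -> A S
  X3 -> T0 T1

CYK table (by increasing span):
  cell(0,0) a: {S,T1}  orig:{S}
  cell(1,1) c: {A,T0}  orig:{A}
  cell(2,2) c: {A,T0}  orig:{A}
  cell(0,1) ac: ∅
  cell(1,2) cc: {S}
  cell(0,2) acc: ∅

S ∉ T[0,2] ⇒ NO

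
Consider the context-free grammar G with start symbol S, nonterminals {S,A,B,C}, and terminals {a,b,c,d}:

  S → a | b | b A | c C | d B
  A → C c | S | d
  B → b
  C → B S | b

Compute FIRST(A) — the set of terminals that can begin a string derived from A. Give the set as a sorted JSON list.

FIRST sets, iterate to fixpoint:
[1]
  A via A→d: +{d}
  B via B→b: +{b}
  C via C→B S: +{b}
  S via S→a: +{a}
  S via S→b: +{b}
  S via S→c C: +{c}
  S via S→d B: +{d}
  FIRST[S]={a,b,c,d}  FIRST[A]={d}  FIRST[B]={b}  FIRST[C]={b}
[2]
  A via A→C c: +{b}
  A via A→S: +{a,c}
  FIRST[S]={a,b,c,d}  FIRST[A]={a,b,c,d}  FIRST[B]={b}  FIRST[C]={b}
[3] (no change)
  FIRST[S]={a,b,c,d}  FIRST[A]={a,b,c,d}  FIRST[B]={b}  FIRST[C]={b}

FIRST(A) = ["a", "b", "c", "d"]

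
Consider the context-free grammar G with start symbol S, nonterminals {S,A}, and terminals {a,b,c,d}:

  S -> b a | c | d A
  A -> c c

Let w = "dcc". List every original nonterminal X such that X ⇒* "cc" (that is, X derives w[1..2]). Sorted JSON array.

Convert to CNF:
  S -> T1 T2 | T3 A | c
  A -> T0 T0
  T0 -> c
  T1 -> b
  T2 -> a
  T3 -> d

CYK fill (cells [i..j] with 1 ≤ i ≤ j ≤ 2 only):
  T[1,1] 'c' = {S,T0}  orig:{S}
  T[2,2] 'c' = {S,T0}  orig:{S}
  T[1,2] 'cc' = {A}

Original NTs in T[1,2] deriving "cc": ["A"]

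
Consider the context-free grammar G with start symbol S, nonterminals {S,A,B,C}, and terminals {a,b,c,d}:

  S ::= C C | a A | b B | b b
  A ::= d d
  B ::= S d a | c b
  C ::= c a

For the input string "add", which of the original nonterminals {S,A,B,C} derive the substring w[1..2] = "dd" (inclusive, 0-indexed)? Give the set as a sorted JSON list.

Convert to CNF:
  S -> C C | T1 A | T3 B | T3 T3
  A -> T0 T0
  B -> S X4 | T2 T3
  C -> T2 T1
  T0 -> d
  T1 -> a
  T2 -> c
  T3 -> b
  X4 -> T0 T1

CYK table (by increasing span) — only the sub-triangle for w[1..2]:
  cell(1,1) d: {T0}  orig:{}
  cell(2,2) d: {T0}  orig:{}
  cell(1,2) dd: {A}

Original NTs in T[1,2] deriving "dd": ["A"]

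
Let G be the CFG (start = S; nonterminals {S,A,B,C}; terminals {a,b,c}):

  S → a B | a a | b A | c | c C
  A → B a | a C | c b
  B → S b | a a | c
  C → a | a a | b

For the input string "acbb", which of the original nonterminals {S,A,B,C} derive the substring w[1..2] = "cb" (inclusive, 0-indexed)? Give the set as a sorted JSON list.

Convert to CNF:
  S -> T0 B | T0 T0 | T1 C | T2 A | c
  A -> B T0 | T0 C | T1 T2
  B -> S T2 | T0 T0 | c
  C -> T0 T0 | a | b
  T0 -> a
  T1 -> c
  T2 -> b

Fill CYK table bottom-up — only the sub-triangle for w[1..2]:
  [1..1]={B,S,T1}  "c"  orig:{B,S}
  [2..2]={C,T2}  "b"  orig:{C}
  [1..2]={A,B,S}  "cb"

Original NTs in T[1,2] deriving "cb": ["A", "B", "S"]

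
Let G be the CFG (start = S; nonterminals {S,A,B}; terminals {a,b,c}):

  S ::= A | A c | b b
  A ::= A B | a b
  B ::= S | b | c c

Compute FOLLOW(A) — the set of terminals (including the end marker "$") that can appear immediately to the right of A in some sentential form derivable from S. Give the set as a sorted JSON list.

FIRST sets, iterate to fixpoint:
iter 1:
  A via A→a b: +{a}
  B via B→b: +{b}
  B via B→c c: +{c}
  S via S→A: +{a}
  S via S→b b: +{b}
  FIRST[S]={a,b}  FIRST[A]={a}  FIRST[B]={b,c}
iter 2:
  B via B→S: +{a}
  FIRST[S]={a,b}  FIRST[A]={a}  FIRST[B]={a,b,c}
iter 3: — fixpoint
  FIRST[S]={a,b}  FIRST[A]={a}  FIRST[B]={a,b,c}

Compute FOLLOW by fixpoint:
FOLLOW(S) := {$}
pass 1:
  A→A B: FOLLOW(A) ⊇ FIRST(B) = {a,b,c}; new: +{a,b,c}
  A→A B: FOLLOW(B) ⊇ FOLLOW(A) ⊇ {a,b,c}; new: +{a,b,c}
  B→S: FOLLOW(S) ⊇ FOLLOW(B) ⊇ {a,b,c}; new: +{a,b,c}
  S→A: FOLLOW(A) ⊇ FOLLOW(S) ⊇ {$,a,b,c}; new: +{$}
  FOLLOW(S)={$,a,b,c}  FOLLOW(A)={$,a,b,c}  FOLLOW(B)={a,b,c}
pass 2:
  A→A B: FOLLOW(B) ⊇ FOLLOW(A) ⊇ {$,a,b,c}; new: +{$}
  FOLLOW(S)={$,a,b,c}  FOLLOW(A)={$,a,b,c}  FOLLOW(B)={$,a,b,c}
pass 3: — fixpoint
  FOLLOW(S)={$,a,b,c}  FOLLOW(A)={$,a,b,c}  FOLLOW(B)={$,a,b,c}

FOLLOW(A) = ["$", "a", "b", "c"]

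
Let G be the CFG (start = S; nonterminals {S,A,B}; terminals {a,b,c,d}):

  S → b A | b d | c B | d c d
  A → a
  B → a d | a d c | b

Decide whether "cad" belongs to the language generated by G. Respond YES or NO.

CNF form of G:
  S -> T1 X5 | T2 B | T3 A | T3 T1
  A -> a
  B -> T0 T1 | T0 X4 | b
  T0 -> a
  T1 -> d
  T2 -> c
  T3 -> b
  X4 -> T1 T2
  X5 -> T2 T1

Fill CYK table bottom-up:
  [0..0]={T2}  "c"  orig:{}
  [1..1]={A,T0}  "a"  orig:{A}
  [2..2]={T1}  "d"  orig:{}
  [0..1]=∅  "ca"
  [1..2]={B}  "ad"
  [0..2]={S}  "cad"

S ∈ T[0,2] ⇒ YES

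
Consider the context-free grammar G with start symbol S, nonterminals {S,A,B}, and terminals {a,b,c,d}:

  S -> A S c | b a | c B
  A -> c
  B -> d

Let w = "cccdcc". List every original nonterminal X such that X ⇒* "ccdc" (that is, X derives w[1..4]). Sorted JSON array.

CNF form of G:
  S -> A X3 | T0 B | T1 T2
  A -> c
  B -> d
  T0 -> c
  T1 -> b
  T2 -> a
  X3 -> S T0

CYK fill, restricted to cells inside w[1..4]:
  T[1,1] 'c' = {A,T0}  orig:{A}
  T[2,2] 'c' = {A,T0}  orig:{A}
  T[3,3] 'd' = {B}
  T[4,4] 'c' = {A,T0}  orig:{A}
  T[1,2] 'cc' = ∅
  T[2,3] 'cd' = {S}
  T[3,4] 'dc' = ∅
  T[1,3] 'ccd' = ∅
  T[2,4] 'cdc' = {X3}  orig:{}
  T[1,4] 'ccdc' = {S}

Original NTs in T[1,4] deriving "ccdc": ["S"]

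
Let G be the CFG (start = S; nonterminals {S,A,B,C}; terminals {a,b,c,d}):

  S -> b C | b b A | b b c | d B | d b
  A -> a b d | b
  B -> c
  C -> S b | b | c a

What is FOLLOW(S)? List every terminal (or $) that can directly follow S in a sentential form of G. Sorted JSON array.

Compute FIRST by fixpoint:
pass 1:
  A via A→a b d: +{a}
  A via A→b: +{b}
  B via B→c: +{c}
  C via C→b: +{b}
  C via C→c a: +{c}
  S via S→b C: +{b}
  S via S→d B: +{d}
  FIRST[S]={b,d}  FIRST[A]={a,b}  FIRST[B]={c}  FIRST[C]={b,c}
pass 2:
  C via C→S b: +{d}
  FIRST[S]={b,d}  FIRST[A]={a,b}  FIRST[B]={c}  FIRST[C]={b,c,d}
pass 3: (no change)
  FIRST[S]={b,d}  FIRST[A]={a,b}  FIRST[B]={c}  FIRST[C]={b,c,d}

FOLLOW iteration:
seed FOLLOW(S) with $
[1]
  C→S b: FOLLOW(S) ⊇ FIRST(b) = {b}; new: +{b}
  S→b C: FOLLOW(C) ⊇ FOLLOW(S) ⊇ {$,b}; new: +{$,b}
  S→b b A: FOLLOW(A) ⊇ FOLLOW(S) ⊇ {$,b}; new: +{$,b}
  S→d B: FOLLOW(B) ⊇ FOLLOW(S) ⊇ {$,b}; new: +{$,b}
  FOLLOW[S]={$,b}  FOLLOW[A]={$,b}  FOLLOW[B]={$,b}  FOLLOW[C]={$,b}
[2] done
  FOLLOW[S]={$,b}  FOLLOW[A]={$,b}  FOLLOW[B]={$,b}  FOLLOW[C]={$,b}

FOLLOW(S) = ["$", "b"]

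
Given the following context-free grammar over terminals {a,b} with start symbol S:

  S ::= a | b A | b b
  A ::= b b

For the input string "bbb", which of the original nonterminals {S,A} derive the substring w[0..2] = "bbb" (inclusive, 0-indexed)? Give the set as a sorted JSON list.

CNF form of G:
  S -> T0 A | T0 T0 | a
  A -> T0 T0
  T0 -> b

CYK fill, restricted to cells inside w[0..2]:
  [0..0]={T0}  "b"  orig:{}
  [1..1]={T0}  "b"  orig:{}
  [2..2]={T0}  "b"  orig:{}
  [0..1]={A,S}  "bb"
  [1..2]={A,S}  "bb"
  [0..2]={S}  "bbb"

Original NTs in T[0,2] deriving "bbb": ["S"]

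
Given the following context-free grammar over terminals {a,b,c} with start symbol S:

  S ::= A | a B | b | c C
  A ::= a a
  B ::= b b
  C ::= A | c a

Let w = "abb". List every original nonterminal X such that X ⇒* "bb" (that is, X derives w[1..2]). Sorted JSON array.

Convert to CNF:
  S -> T0 B | T0 T0 | T2 C | b
  A -> T0 T0
  B -> T1 T1
  C -> T0 T0 | T2 T0
  T0 -> a
  T1 -> b
  T2 -> c

CYK fill (cells [i..j] with 1 ≤ i ≤ j ≤ 2 only):
  T[1,1] 'b' = {S,T1}  orig:{S}
  T[2,2] 'b' = {S,T1}  orig:{S}
  T[1,2] 'bb' = {B}

Original NTs in T[1,2] deriving "bb": ["B"]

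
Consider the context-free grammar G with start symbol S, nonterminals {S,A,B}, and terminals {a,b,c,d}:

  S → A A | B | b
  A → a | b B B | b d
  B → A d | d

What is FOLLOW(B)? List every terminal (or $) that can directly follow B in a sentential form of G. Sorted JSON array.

FIRST iteration:
pass 1:
  A via A→a: +{a}
  A via A→b B B: +{b}
  B via B→A d: +{a,b}
  B via B→d: +{d}
  S via S→A A: +{a,b}
  S via S→B: +{d}
  FIRST[S]={a,b,d}  FIRST[A]={a,b}  FIRST[B]={a,b,d}
pass 2: (stable)
  FIRST[S]={a,b,d}  FIRST[A]={a,b}  FIRST[B]={a,b,d}

FOLLOW sets:
initialize: $ ∈ FOLLOW(S)
iter 1:
  A→b B B: FOLLOW(B) ⊇ FIRST(B) = {a,b,d}; new: +{a,b,d}
  B→A d: FOLLOW(A) ⊇ FIRST(d) = {d}; new: +{d}
  S→A A: FOLLOW(A) ⊇ FIRST(A) = {a,b}; new: +{a,b}
  S→A A: FOLLOW(A) ⊇ FOLLOW(S) ⊇ {$}; new: +{$}
  S→B: FOLLOW(B) ⊇ FOLLOW(S) ⊇ {$}; new: +{$}
  S: {$}  A: {$,a,b,d}  B: {$,a,b,d}
iter 2: — fixpoint
  S: {$}  A: {$,a,b,d}  B: {$,a,b,d}

FOLLOW(B) = ["$", "a", "b", "d"]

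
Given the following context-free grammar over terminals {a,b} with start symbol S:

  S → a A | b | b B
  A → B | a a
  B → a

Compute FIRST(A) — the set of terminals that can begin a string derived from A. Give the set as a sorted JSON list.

FIRST sets, iterate to fixpoint:
iter 1:
  A via A→a a: +{a}
  B via B→a: +{a}
  S via S→a A: +{a}
  S via S→b: +{b}
  FIRST(S)={a,b}  FIRST(A)={a}  FIRST(B)={a}
iter 2: (stable)
  FIRST(S)={a,b}  FIRST(A)={a}  FIRST(B)={a}

FIRST(A) = ["a"]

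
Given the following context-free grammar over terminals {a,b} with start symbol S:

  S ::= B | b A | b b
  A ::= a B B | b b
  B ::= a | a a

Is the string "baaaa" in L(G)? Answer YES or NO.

CNF form of G:
  S -> T0 T0 | T1 A | T1 T1 | a
  A -> T0 X2 | T1 T1
  B -> T0 T0 | a
  T0 -> a
  T1 -> b
  X2 -> B B

CYK table (by increasing span):
  [0..0]={T1}  "b"  orig:{}
  [1..1]={B,S,T0}  "a"  orig:{B,S}
  [2..2]={B,S,T0}  "a"  orig:{B,S}
  [3..3]={B,S,T0}  "a"  orig:{B,S}
  [4..4]={B,S,T0}  "a"  orig:{B,S}
  [0..1]=∅  "ba"
  [1..2]={B,S,X2}  "aa"  orig:{B,S}
  [2..3]={B,S,X2}  "aa"  orig:{B,S}
  [3..4]={B,S,X2}  "aa"  orig:{B,S}
  [0..2]=∅  "baa"
  [1..3]={A,X2}  "aaa"  orig:{A}
  [2..4]={A,X2}  "aaa"  orig:{A}
  [0..3]={S}  "baaa"
  [1..4]={A,X2}  "aaaa"  orig:{A}
  [0..4]={S}  "baaaa"

S ∈ T[0,4] ⇒ YES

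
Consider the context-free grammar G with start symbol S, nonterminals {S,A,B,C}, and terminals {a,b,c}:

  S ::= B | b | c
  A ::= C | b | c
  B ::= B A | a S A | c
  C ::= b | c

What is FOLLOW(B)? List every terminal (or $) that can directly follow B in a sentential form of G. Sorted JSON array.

FIRST sets, iterate to fixpoint:
pass 1:
  A via A→b: +{b}
  A via A→c: +{c}
  B via B→a S A: +{a}
  B via B→c: +{c}
  C via C→b: +{b}
  C via C→c: +{c}
  S via S→B: +{a,c}
  S via S→b: +{b}
  FIRST[S]={a,b,c}  FIRST[A]={b,c}  FIRST[B]={a,c}  FIRST[C]={b,c}
pass 2: (stable)
  FIRST[S]={a,b,c}  FIRST[A]={b,c}  FIRST[B]={a,c}  FIRST[C]={b,c}

FOLLOW sets:
initialize: $ ∈ FOLLOW(S)
pass 1:
  B→B A: FOLLOW(B) ⊇ FIRST(A) = {b,c}; new: +{b,c}
  B→B A: FOLLOW(A) ⊇ FOLLOW(B) ⊇ {b,c}; new: +{b,c}
  B→a S A: FOLLOW(S) ⊇ FIRST(A) = {b,c}; new: +{b,c}
  S→B: FOLLOW(B) ⊇ FOLLOW(S) ⊇ {$,b,c}; new: +{$}
  S: {$,b,c}  A: {b,c}  B: {$,b,c}  C: {}
pass 2:
  A→C: FOLLOW(C) ⊇ FOLLOW(A) ⊇ {b,c}; new: +{b,c}
  B→B A: FOLLOW(A) ⊇ FOLLOW(B) ⊇ {$,b,c}; new: +{$}
  S: {$,b,c}  A: {$,b,c}  B: {$,b,c}  C: {b,c}
pass 3:
  A→C: FOLLOW(C) ⊇ FOLLOW(A) ⊇ {$,b,c}; new: +{$}
  S: {$,b,c}  A: {$,b,c}  B: {$,b,c}  C: {$,b,c}
pass 4: (no change)
  S: {$,b,c}  A: {$,b,c}  B: {$,b,c}  C: {$,b,c}

FOLLOW(B) = ["$", "b", "c"]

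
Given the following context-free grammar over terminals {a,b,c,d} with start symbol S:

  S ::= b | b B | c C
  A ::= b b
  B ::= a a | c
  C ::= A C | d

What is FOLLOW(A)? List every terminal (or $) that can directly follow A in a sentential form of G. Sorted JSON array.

Compute FIRST by fixpoint:
[1]
  A via A→b b: +{b}
  B via B→a a: +{a}
  B via B→c: +{c}
  C via C→A C: +{b}
  C via C→d: +{d}
  S via S→b: +{b}
  S via S→c C: +{c}
  S: {b,c}  A: {b}  B: {a,c}  C: {b,d}
[2] (no change)
  S: {b,c}  A: {b}  B: {a,c}  C: {b,d}

FOLLOW iteration:
initialize: $ ∈ FOLLOW(S)
round 1:
  C→A C: FOLLOW(A) ⊇ FIRST(C) = {b,d}; new: +{b,d}
  S→b B: FOLLOW(B) ⊇ FOLLOW(S) ⊇ {$}; new: +{$}
  S→c C: FOLLOW(C) ⊇ FOLLOW(S) ⊇ {$}; new: +{$}
  S: {$}  A: {b,d}  B: {$}  C: {$}
round 2: done
  S: {$}  A: {b,d}  B: {$}  C: {$}

FOLLOW(A) = ["b", "d"]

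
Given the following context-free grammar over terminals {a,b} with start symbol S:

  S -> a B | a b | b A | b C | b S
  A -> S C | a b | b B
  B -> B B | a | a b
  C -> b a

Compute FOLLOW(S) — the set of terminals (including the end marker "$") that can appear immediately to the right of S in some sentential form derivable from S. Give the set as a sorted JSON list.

FIRST iteration:
[1]
  A via A→a b: +{a}
  A via A→b B: +{b}
  B via B→a: +{a}
  C via C→b a: +{b}
  S via S→a B: +{a}
  S via S→b A: +{b}
  FIRST[S]={a,b}  FIRST[A]={a,b}  FIRST[B]={a}  FIRST[C]={b}
[2] (no change)
  FIRST[S]={a,b}  FIRST[A]={a,b}  FIRST[B]={a}  FIRST[C]={b}

Compute FOLLOW by fixpoint:
FOLLOW(S) := {$}
[1]
  A→S C: FOLLOW(S) ⊇ FIRST(C) = {b}; new: +{b}
  B→B B: FOLLOW(B) ⊇ FIRST(B) = {a}; new: +{a}
  S→a B: FOLLOW(B) ⊇ FOLLOW(S) ⊇ {$,b}; new: +{$,b}
  S→b A: FOLLOW(A) ⊇ FOLLOW(S) ⊇ {$,b}; new: +{$,b}
  S→b C: FOLLOW(C) ⊇ FOLLOW(S) ⊇ {$,b}; new: +{$,b}
  FOLLOW[S]={$,b}  FOLLOW[A]={$,b}  FOLLOW[B]={$,a,b}  FOLLOW[C]={$,b}
[2] (stable)
  FOLLOW[S]={$,b}  FOLLOW[A]={$,b}  FOLLOW[B]={$,a,b}  FOLLOW[C]={$,b}

FOLLOW(S) = ["$", "b"]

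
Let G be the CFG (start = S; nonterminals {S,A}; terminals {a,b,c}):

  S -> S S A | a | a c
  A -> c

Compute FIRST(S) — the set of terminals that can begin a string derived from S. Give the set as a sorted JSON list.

FIRST sets, iterate to fixpoint:
round 1:
  A via A→c: +{c}
  S via S→a: +{a}
  FIRST(S)={a}  FIRST(A)={c}
round 2: done
  FIRST(S)={a}  FIRST(A)={c}

FIRST(S) = ["a"]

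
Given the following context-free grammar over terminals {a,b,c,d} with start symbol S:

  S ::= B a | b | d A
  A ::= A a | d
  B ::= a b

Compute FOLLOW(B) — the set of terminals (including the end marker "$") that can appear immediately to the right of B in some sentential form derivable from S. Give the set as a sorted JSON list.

FIRST iteration:
round 1:
  A via A→d: +{d}
  B via B→a b: +{a}
  S via S→B a: +{a}
  S via S→b: +{b}
  S via S→d A: +{d}
  FIRST[S]={a,b,d}  FIRST[A]={d}  FIRST[B]={a}
round 2: — fixpoint
  FIRST[S]={a,b,d}  FIRST[A]={d}  FIRST[B]={a}

FOLLOW sets:
initialize: $ ∈ FOLLOW(S)
pass 1:
  A→A a: FOLLOW(A) ⊇ FIRST(a) = {a}; new: +{a}
  S→B a: FOLLOW(B) ⊇ FIRST(a) = {a}; new: +{a}
  S→d A: FOLLOW(A) ⊇ FOLLOW(S) ⊇ {$}; new: +{$}
  S: {$}  A: {$,a}  B: {a}
pass 2: done
  S: {$}  A: {$,a}  B: {a}

FOLLOW(B) = ["a"]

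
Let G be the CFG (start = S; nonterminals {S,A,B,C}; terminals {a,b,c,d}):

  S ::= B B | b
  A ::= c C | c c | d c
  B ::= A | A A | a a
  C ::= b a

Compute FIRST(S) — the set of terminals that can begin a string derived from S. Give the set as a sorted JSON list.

FIRST sets, iterate to fixpoint:
iter 1:
  A via A→c C: +{c}
  A via A→d c: +{d}
  B via B→A: +{c,d}
  B via B→a a: +{a}
  C via C→b a: +{b}
  S via S→B B: +{a,c,d}
  S via S→b: +{b}
  S: {a,b,c,d}  A: {c,d}  B: {a,c,d}  C: {b}
iter 2: (stable)
  S: {a,b,c,d}  A: {c,d}  B: {a,c,d}  C: {b}

FIRST(S) = ["a", "b", "c", "d"]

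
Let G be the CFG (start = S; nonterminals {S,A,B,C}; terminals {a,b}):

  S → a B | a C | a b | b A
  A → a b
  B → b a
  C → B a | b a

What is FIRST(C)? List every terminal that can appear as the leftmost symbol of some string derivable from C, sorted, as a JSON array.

Compute FIRST by fixpoint:
pass 1:
  A via A→a b: +{a}
  B via B→b a: +{b}
  C via C→B a: +{b}
  S via S→a B: +{a}
  S via S→b A: +{b}
  FIRST[S]={a,b}  FIRST[A]={a}  FIRST[B]={b}  FIRST[C]={b}
pass 2: (stable)
  FIRST[S]={a,b}  FIRST[A]={a}  FIRST[B]={b}  FIRST[C]={b}

FIRST(C) = ["b"]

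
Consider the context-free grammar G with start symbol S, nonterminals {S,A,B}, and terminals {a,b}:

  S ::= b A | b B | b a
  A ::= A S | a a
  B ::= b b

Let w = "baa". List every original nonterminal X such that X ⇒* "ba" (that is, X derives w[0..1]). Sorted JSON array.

CNF form of G:
  S -> T1 A | T1 B | T1 T0
  A -> A S | T0 T0
  B -> T1 T1
  T0 -> a
  T1 -> b

CYK fill, restricted to cells inside w[0..1]:
  [0..0]={T1}  "b"  orig:{}
  [1..1]={T0}  "a"  orig:{}
  [0..1]={S}  "ba"

Original NTs in T[0,1] deriving "ba": ["S"]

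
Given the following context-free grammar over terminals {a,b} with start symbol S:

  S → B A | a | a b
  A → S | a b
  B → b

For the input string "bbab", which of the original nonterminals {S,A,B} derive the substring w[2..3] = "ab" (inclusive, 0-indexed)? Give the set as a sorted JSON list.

Convert to CNF:
  S -> B A | T0 T1 | a
  A -> B A | T0 T1 | a
  B -> b
  T0 -> a
  T1 -> b

CYK fill, restricted to cells inside w[2..3]:
  [2..2]={A,S,T0}  "a"  orig:{A,S}
  [3..3]={B,T1}  "b"  orig:{B}
  [2..3]={A,S}  "ab"

Original NTs in T[2,3] deriving "ab": ["A", "S"]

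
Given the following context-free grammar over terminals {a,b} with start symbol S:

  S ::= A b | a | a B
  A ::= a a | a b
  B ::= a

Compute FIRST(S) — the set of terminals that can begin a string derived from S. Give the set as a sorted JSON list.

Compute FIRST by fixpoint:
[1]
  A via A→a a: +{a}
  B via B→a: +{a}
  S via S→A b: +{a}
  FIRST[S]={a}  FIRST[A]={a}  FIRST[B]={a}
[2] — fixpoint
  FIRST[S]={a}  FIRST[A]={a}  FIRST[B]={a}

FIRST(S) = ["a"]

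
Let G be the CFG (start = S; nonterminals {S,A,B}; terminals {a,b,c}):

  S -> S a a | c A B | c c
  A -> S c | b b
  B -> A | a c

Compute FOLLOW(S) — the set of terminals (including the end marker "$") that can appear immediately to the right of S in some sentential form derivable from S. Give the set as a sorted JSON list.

FIRST iteration:
pass 1:
  A via A→b b: +{b}
  B via B→A: +{b}
  B via B→a c: +{a}
  S via S→c A B: +{c}
  S: {c}  A: {b}  B: {a,b}
pass 2:
  A via A→S c: +{c}
  B via B→A: +{c}
  S: {c}  A: {b,c}  B: {a,b,c}
pass 3: (no change)
  S: {c}  A: {b,c}  B: {a,b,c}

FOLLOW iteration:
initialize: $ ∈ FOLLOW(S)
iter 1:
  A→S c: FOLLOW(S) ⊇ FIRST(c) = {c}; new: +{c}
  S→S a a: FOLLOW(S) ⊇ FIRST(a) = {a}; new: +{a}
  S→c A B: FOLLOW(A) ⊇ FIRST(B) = {a,b,c}; new: +{a,b,c}
  S→c A B: FOLLOW(B) ⊇ FOLLOW(S) ⊇ {$,a,c}; new: +{$,a,c}
  FOLLOW(S)={$,a,c}  FOLLOW(A)={a,b,c}  FOLLOW(B)={$,a,c}
iter 2:
  B→A: FOLLOW(A) ⊇ FOLLOW(B) ⊇ {$,a,c}; new: +{$}
  FOLLOW(S)={$,a,c}  FOLLOW(A)={$,a,b,c}  FOLLOW(B)={$,a,c}
iter 3: done
  FOLLOW(S)={$,a,c}  FOLLOW(A)={$,a,b,c}  FOLLOW(B)={$,a,c}

FOLLOW(S) = ["$", "a", "c"]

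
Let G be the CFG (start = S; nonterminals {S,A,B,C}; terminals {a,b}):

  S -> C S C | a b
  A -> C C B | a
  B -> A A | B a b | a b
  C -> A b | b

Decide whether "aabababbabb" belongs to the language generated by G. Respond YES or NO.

Convert to CNF:
  S -> C X4 | T0 T1
  A -> C X2 | a
  B -> A A | B X3 | T0 T1
  C -> A T1 | b
  T0 -> a
  T1 -> b
  X2 -> C B
  X3 -> T0 T1
  X4 -> S C

CYK fill:
  [0..0]={A,T0}  "a"  orig:{A}
  [1..1]={A,T0}  "a"  orig:{A}
  [2..2]={C,T1}  "b"  orig:{C}
  [3..3]={A,T0}  "a"  orig:{A}
  [4..4]={C,T1}  "b"  orig:{C}
  [5..5]={A,T0}  "a"  orig:{A}
  [6..6]={C,T1}  "b"  orig:{C}
  [7..7]={C,T1}  "b"  orig:{C}
  [8..8]={A,T0}  "a"  orig:{A}
  [9..9]={C,T1}  "b"  orig:{C}
  [10..10]={C,T1}  "b"  orig:{C}
  [0..1]={B}  "aa"
  [1..2]={B,C,S,X3}  "ab"  orig:{B,C,S}
  [2..3]=∅  "ba"
  [3..4]={B,C,S,X3}  "ab"  orig:{B,C,S}
  [4..5]=∅  "ba"
  [5..6]={B,C,S,X3}  "ab"  orig:{B,C,S}
  [6..7]=∅  "bb"
  [7..8]=∅  "ba"
  [8..9]={B,C,S,X3}  "ab"  orig:{B,C,S}
  [9..10]=∅  "bb"
  [0..2]=∅  "aab"
  [1..3]=∅  "aba"
  [2..4]={X2}  "bab"  orig:{}
  [3..5]=∅  "aba"
  [4..6]={X2}  "bab"  orig:{}
  [5..7]={X4}  "abb"  orig:{}
  [6..8]=∅  "bba"
  [7..9]={X2}  "bab"  orig:{}
  [8..10]={X4}  "abb"  orig:{}
  [0..3]=∅  "aaba"
  [1..4]={B,X2,X4}  "abab"  orig:{B}
  [2..5]=∅  "baba"
  [3..6]={B,X2,X4}  "abab"  orig:{B}
  [4..7]={S}  "babb"
  [5..8]=∅  "abba"
  [6..9]={A}  "bbab"
  [7..10]={S}  "babb"
  [0..4]=∅  "aabab"
  [1..5]=∅  "ababa"
  [2..6]={A,S,X2}  "babab"  orig:{A,S}
  [3..7]={S}  "ababb"
  [4..8]=∅  "babba"
  [5..9]={A,B}  "abbab"
  [6..10]={C}  "bbabb"
  [0..5]=∅  "aababa"
  [1..6]={A,B,S,X2}  "ababab"  orig:{A,B,S}
  [2..7]={C,X4}  "bababb"  orig:{C}
  [3..8]=∅  "ababba"
  [4..9]={X2,X4}  "babbab"  orig:{}
  [5..10]={C}  "abbabb"
  [0..6]={B}  "aababab"
  [1..7]={C,X4}  "abababb"  orig:{C}
  [2..8]=∅  "bababba"
  [3..9]={X2,X4}  "ababbab"  orig:{}
  [4..10]=∅  "babbabb"
  [0..7]=∅  "aabababb"
  [1..8]=∅  "abababba"
  [2..9]={A,S,X2}  "bababbab"  orig:{A,S}
  [3..10]={X4}  "ababbabb"  orig:{}
  [0..8]=∅  "aabababba"
  [1..9]={A,B,S,X2}  "abababbab"  orig:{A,B,S}
  [2..10]={C,S,X4}  "bababbabb"  orig:{C,S}
  [0..9]={B}  "aabababbab"
  [1..10]={C,S,X4}  "abababbabb"  orig:{C,S}
  [0..10]=∅  "aabababbabb"

S ∉ T[0,10] ⇒ NO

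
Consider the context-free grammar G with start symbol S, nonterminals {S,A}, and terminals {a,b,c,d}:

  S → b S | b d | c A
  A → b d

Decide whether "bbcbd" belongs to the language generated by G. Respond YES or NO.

CNF form of G:
  S -> T0 S | T0 T1 | T2 A
  A -> T0 T1
  T0 -> b
  T1 -> d
  T2 -> c

Fill CYK table bottom-up:
  cell(0,0) b: {T0}  orig:{}
  cell(1,1) b: {T0}  orig:{}
  cell(2,2) c: {T2}  orig:{}
  cell(3,3) b: {T0}  orig:{}
  cell(4,4) d: {T1}  orig:{}
  cell(0,1) bb: ∅
  cell(1,2) bc: ∅
  cell(2,3) cb: ∅
  cell(3,4) bd: {A,S}
  cell(0,2) bbc: ∅
  cell(1,3) bcb: ∅
  cell(2,4) cbd: {S}
  cell(0,3) bbcb: ∅
  cell(1,4) bcbd: {S}
  cell(0,4) bbcbd: {S}

S ∈ T[0,4] ⇒ YES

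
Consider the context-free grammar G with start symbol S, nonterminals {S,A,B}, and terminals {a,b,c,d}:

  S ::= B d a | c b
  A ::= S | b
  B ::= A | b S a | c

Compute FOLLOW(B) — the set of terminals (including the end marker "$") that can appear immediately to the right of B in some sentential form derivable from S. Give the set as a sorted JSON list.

FIRST iteration:
iter 1:
  A via A→b: +{b}
  B via B→A: +{b}
  B via B→c: +{c}
  S via S→B d a: +{b,c}
  S: {b,c}  A: {b}  B: {b,c}
iter 2:
  A via A→S: +{c}
  S: {b,c}  A: {b,c}  B: {b,c}
iter 3: — fixpoint
  S: {b,c}  A: {b,c}  B: {b,c}

FOLLOW iteration:
seed FOLLOW(S) with $
pass 1:
  B→b S a: FOLLOW(S) ⊇ FIRST(a) = {a}; new: +{a}
  S→B d a: FOLLOW(B) ⊇ FIRST(d) = {d}; new: +{d}
  FOLLOW[S]={$,a}  FOLLOW[A]={}  FOLLOW[B]={d}
pass 2:
  B→A: FOLLOW(A) ⊇ FOLLOW(B) ⊇ {d}; new: +{d}
  FOLLOW[S]={$,a}  FOLLOW[A]={d}  FOLLOW[B]={d}
pass 3:
  A→S: FOLLOW(S) ⊇ FOLLOW(A) ⊇ {d}; new: +{d}
  FOLLOW[S]={$,a,d}  FOLLOW[A]={d}  FOLLOW[B]={d}
pass 4: — fixpoint
  FOLLOW[S]={$,a,d}  FOLLOW[A]={d}  FOLLOW[B]={d}

FOLLOW(B) = ["d"]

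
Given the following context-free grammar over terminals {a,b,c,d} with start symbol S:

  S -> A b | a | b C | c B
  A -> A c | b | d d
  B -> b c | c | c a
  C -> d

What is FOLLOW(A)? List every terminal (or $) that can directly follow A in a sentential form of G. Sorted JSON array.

Compute FIRST by fixpoint:
[1]
  A via A→b: +{b}
  A via A→d d: +{d}
  B via B→b c: +{b}
  B via B→c: +{c}
  C via C→d: +{d}
  S via S→A b: +{b,d}
  S via S→a: +{a}
  S via S→c B: +{c}
  FIRST(S)={a,b,c,d}  FIRST(A)={b,d}  FIRST(B)={b,c}  FIRST(C)={d}
[2] (no change)
  FIRST(S)={a,b,c,d}  FIRST(A)={b,d}  FIRST(B)={b,c}  FIRST(C)={d}

FOLLOW iteration:
FOLLOW(S) := {$}
iter 1:
  A→A c: FOLLOW(A) ⊇ FIRST(c) = {c}; new: +{c}
  S→A b: FOLLOW(A) ⊇ FIRST(b) = {b}; new: +{b}
  S→b C: FOLLOW(C) ⊇ FOLLOW(S) ⊇ {$}; new: +{$}
  S→c B: FOLLOW(B) ⊇ FOLLOW(S) ⊇ {$}; new: +{$}
  S: {$}  A: {b,c}  B: {$}  C: {$}
iter 2: — fixpoint
  S: {$}  A: {b,c}  B: {$}  C: {$}

FOLLOW(A) = ["b", "c"]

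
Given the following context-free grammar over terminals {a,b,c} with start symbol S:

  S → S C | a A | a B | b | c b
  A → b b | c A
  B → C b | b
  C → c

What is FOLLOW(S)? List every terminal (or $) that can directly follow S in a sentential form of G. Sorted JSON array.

Compute FIRST by fixpoint:
[1]
  A via A→b b: +{b}
  A via A→c A: +{c}
  B via B→b: +{b}
  C via C→c: +{c}
  S via S→a A: +{a}
  S via S→b: +{b}
  S via S→c b: +{c}
  FIRST[S]={a,b,c}  FIRST[A]={b,c}  FIRST[B]={b}  FIRST[C]={c}
[2]
  B via B→C b: +{c}
  FIRST[S]={a,b,c}  FIRST[A]={b,c}  FIRST[B]={b,c}  FIRST[C]={c}
[3] (no change)
  FIRST[S]={a,b,c}  FIRST[A]={b,c}  FIRST[B]={b,c}  FIRST[C]={c}

Compute FOLLOW by fixpoint:
seed FOLLOW(S) with $
round 1:
  B→C b: FOLLOW(C) ⊇ FIRST(b) = {b}; new: +{b}
  S→S C: FOLLOW(S) ⊇ FIRST(C) = {c}; new: +{c}
  S→S C: FOLLOW(C) ⊇ FOLLOW(S) ⊇ {$,c}; new: +{$,c}
  S→a A: FOLLOW(A) ⊇ FOLLOW(S) ⊇ {$,c}; new: +{$,c}
  S→a B: FOLLOW(B) ⊇ FOLLOW(S) ⊇ {$,c}; new: +{$,c}
  S: {$,c}  A: {$,c}  B: {$,c}  C: {$,b,c}
round 2: (no change)
  S: {$,c}  A: {$,c}  B: {$,c}  C: {$,b,c}

FOLLOW(S) = ["$", "c"]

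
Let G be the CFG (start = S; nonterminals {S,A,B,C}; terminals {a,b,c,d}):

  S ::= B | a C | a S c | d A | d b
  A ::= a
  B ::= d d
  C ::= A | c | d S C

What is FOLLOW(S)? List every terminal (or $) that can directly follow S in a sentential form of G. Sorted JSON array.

Compute FIRST by fixpoint:
round 1:
  A via A→a: +{a}
  B via B→d d: +{d}
  C via C→A: +{a}
  C via C→c: +{c}
  C via C→d S C: +{d}
  S via S→B: +{d}
  S via S→a C: +{a}
  FIRST[S]={a,d}  FIRST[A]={a}  FIRST[B]={d}  FIRST[C]={a,c,d}
round 2: (stable)
  FIRST[S]={a,d}  FIRST[A]={a}  FIRST[B]={d}  FIRST[C]={a,c,d}

FOLLOW sets:
initialize: $ ∈ FOLLOW(S)
[1]
  C→d S C: FOLLOW(S) ⊇ FIRST(C) = {a,c,d}; new: +{a,c,d}
  S→B: FOLLOW(B) ⊇ FOLLOW(S) ⊇ {$,a,c,d}; new: +{$,a,c,d}
  S→a C: FOLLOW(C) ⊇ FOLLOW(S) ⊇ {$,a,c,d}; new: +{$,a,c,d}
  S→d A: FOLLOW(A) ⊇ FOLLOW(S) ⊇ {$,a,c,d}; new: +{$,a,c,d}
  FOLLOW(S)={$,a,c,d}  FOLLOW(A)={$,a,c,d}  FOLLOW(B)={$,a,c,d}  FOLLOW(C)={$,a,c,d}
[2] (no change)
  FOLLOW(S)={$,a,c,d}  FOLLOW(A)={$,a,c,d}  FOLLOW(B)={$,a,c,d}  FOLLOW(C)={$,a,c,d}

FOLLOW(S) = ["$", "a", "c", "d"]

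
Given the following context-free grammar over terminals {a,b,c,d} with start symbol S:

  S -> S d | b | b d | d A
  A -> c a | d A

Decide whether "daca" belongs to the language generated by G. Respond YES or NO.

Convert to CNF:
  S -> S T2 | T2 A | T3 T2 | b
  A -> T0 T1 | T2 A
  T0 -> c
  T1 -> a
  T2 -> d
  T3 -> b

Fill CYK table bottom-up:
  [0..0]={T2}  "d"  orig:{}
  [1..1]={T1}  "a"  orig:{}
  [2..2]={T0}  "c"  orig:{}
  [3..3]={T1}  "a"  orig:{}
  [0..1]=∅  "da"
  [1..2]=∅  "ac"
  [2..3]={A}  "ca"
  [0..2]=∅  "dac"
  [1..3]=∅  "aca"
  [0..3]=∅  "daca"

S ∉ T[0,3] ⇒ NO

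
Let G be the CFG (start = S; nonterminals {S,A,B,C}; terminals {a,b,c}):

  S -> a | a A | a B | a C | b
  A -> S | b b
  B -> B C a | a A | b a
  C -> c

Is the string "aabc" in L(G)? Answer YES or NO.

Convert to CNF:
  S -> T0 A | T0 B | T0 C | a | b
  A -> T0 A | T0 B | T0 C | T1 T1 | a | b
  B -> B X2 | T0 A | T1 T0
  C -> c
  T0 -> a
  T1 -> b
  X2 -> C T0

CYK table (by increasing span):
  T[0,0] 'a' = {A,S,T0}  orig:{A,S}
  T[1,1] 'a' = {A,S,T0}  orig:{A,S}
  T[2,2] 'b' = {A,S,T1}  orig:{A,S}
  T[3,3] 'c' = {C}
  T[0,1] 'aa' = {A,B,S}
  T[1,2] 'ab' = {A,B,S}
  T[2,3] 'bc' = ∅
  T[0,2] 'aab' = {A,B,S}
  T[1,3] 'abc' = ∅
  T[0,3] 'aabc' = ∅

S ∉ T[0,3] ⇒ NO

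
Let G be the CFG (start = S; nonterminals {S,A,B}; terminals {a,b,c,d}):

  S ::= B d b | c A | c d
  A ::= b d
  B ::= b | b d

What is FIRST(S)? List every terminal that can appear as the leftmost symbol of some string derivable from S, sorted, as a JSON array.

Compute FIRST by fixpoint:
pass 1:
  A via A→b d: +{b}
  B via B→b: +{b}
  S via S→B d b: +{b}
  S via S→c A: +{c}
  S: {b,c}  A: {b}  B: {b}
pass 2: — fixpoint
  S: {b,c}  A: {b}  B: {b}

FIRST(S) = ["b", "c"]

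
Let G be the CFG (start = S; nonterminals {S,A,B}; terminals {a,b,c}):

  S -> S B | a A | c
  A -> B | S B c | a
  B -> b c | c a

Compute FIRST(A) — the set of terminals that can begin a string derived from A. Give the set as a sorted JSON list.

Compute FIRST by fixpoint:
round 1:
  A via A→a: +{a}
  B via B→b c: +{b}
  B via B→c a: +{c}
  S via S→a A: +{a}
  S via S→c: +{c}
  FIRST(S)={a,c}  FIRST(A)={a}  FIRST(B)={b,c}
round 2:
  A via A→B: +{b,c}
  FIRST(S)={a,c}  FIRST(A)={a,b,c}  FIRST(B)={b,c}
round 3: — fixpoint
  FIRST(S)={a,c}  FIRST(A)={a,b,c}  FIRST(B)={b,c}

FIRST(A) = ["a", "b", "c"]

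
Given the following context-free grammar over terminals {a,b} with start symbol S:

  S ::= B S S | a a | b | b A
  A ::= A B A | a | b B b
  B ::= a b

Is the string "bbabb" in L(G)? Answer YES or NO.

Convert to CNF:
  S -> B X4 | T0 A | T1 T1 | b
  A -> A X2 | T0 X3 | a
  B -> T1 T0
  T0 -> b
  T1 -> a
  X2 -> B A
  X3 -> B T0
  X4 -> S S

CYK table (by increasing span):
  T[0,0] 'b' = {S,T0}  orig:{S}
  T[1,1] 'b' = {S,T0}  orig:{S}
  T[2,2] 'a' = {A,T1}  orig:{A}
  T[3,3] 'b' = {S,T0}  orig:{S}
  T[4,4] 'b' = {S,T0}  orig:{S}
  T[0,1] 'bb' = {X4}  orig:{}
  T[1,2] 'ba' = {S}
  T[2,3] 'ab' = {B}
  T[3,4] 'bb' = {X4}  orig:{}
  T[0,2] 'bba' = {X4}  orig:{}
  T[1,3] 'bab' = {X4}  orig:{}
  T[2,4] 'abb' = {X3}  orig:{}
  T[0,3] 'bbab' = ∅
  T[1,4] 'babb' = {A}
  T[0,4] 'bbabb' = {S}

S ∈ T[0,4] ⇒ YES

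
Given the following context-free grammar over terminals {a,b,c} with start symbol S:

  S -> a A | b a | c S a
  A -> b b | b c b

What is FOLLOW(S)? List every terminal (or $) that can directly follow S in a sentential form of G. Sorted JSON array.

Compute FIRST by fixpoint:
[1]
  A via A→b b: +{b}
  S via S→a A: +{a}
  S via S→b a: +{b}
  S via S→c S a: +{c}
  FIRST[S]={a,b,c}  FIRST[A]={b}
[2] — fixpoint
  FIRST[S]={a,b,c}  FIRST[A]={b}

FOLLOW sets:
FOLLOW(S) := {$}
round 1:
  S→a A: FOLLOW(A) ⊇ FOLLOW(S) ⊇ {$}; new: +{$}
  S→c S a: FOLLOW(S) ⊇ FIRST(a) = {a}; new: +{a}
  FOLLOW[S]={$,a}  FOLLOW[A]={$}
round 2:
  S→a A: FOLLOW(A) ⊇ FOLLOW(S) ⊇ {$,a}; new: +{a}
  FOLLOW[S]={$,a}  FOLLOW[A]={$,a}
round 3: (no change)
  FOLLOW[S]={$,a}  FOLLOW[A]={$,a}

FOLLOW(S) = ["$", "a"]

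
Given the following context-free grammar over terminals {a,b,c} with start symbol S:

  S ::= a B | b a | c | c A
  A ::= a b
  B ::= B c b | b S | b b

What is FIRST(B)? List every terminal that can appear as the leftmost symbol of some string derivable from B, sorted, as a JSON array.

Compute FIRST by fixpoint:
[1]
  A via A→a b: +{a}
  B via B→b S: +{b}
  S via S→a B: +{a}
  S via S→b a: +{b}
  S via S→c: +{c}
  FIRST(S)={a,b,c}  FIRST(A)={a}  FIRST(B)={b}
[2] (no change)
  FIRST(S)={a,b,c}  FIRST(A)={a}  FIRST(B)={b}

FIRST(B) = ["b"]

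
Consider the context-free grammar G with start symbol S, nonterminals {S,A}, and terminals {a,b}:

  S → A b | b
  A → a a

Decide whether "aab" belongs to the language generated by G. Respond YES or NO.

Convert to CNF:
  S -> A T1 | b
  A -> T0 T0
  T0 -> a
  T1 -> b

Fill CYK table bottom-up:
  cell(0,0) a: {T0}  orig:{}
  cell(1,1) a: {T0}  orig:{}
  cell(2,2) b: {S,T1}  orig:{S}
  cell(0,1) aa: {A}
  cell(1,2) ab: ∅
  cell(0,2) aab: {S}

S ∈ T[0,2] ⇒ YES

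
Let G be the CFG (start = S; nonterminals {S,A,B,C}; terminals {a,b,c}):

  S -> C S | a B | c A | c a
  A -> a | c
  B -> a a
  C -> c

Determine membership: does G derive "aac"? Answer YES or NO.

Convert to CNF:
  S -> C S | T0 B | T1 A | T1 T0
  A -> a | c
  B -> T0 T0
  C -> c
  T0 -> a
  T1 -> c

CYK fill:
  T[0,0] 'a' = {A,T0}  orig:{A}
  T[1,1] 'a' = {A,T0}  orig:{A}
  T[2,2] 'c' = {A,C,T1}  orig:{A,C}
  T[0,1] 'aa' = {B}
  T[1,2] 'ac' = ∅
  T[0,2] 'aac' = ∅

S ∉ T[0,2] ⇒ NO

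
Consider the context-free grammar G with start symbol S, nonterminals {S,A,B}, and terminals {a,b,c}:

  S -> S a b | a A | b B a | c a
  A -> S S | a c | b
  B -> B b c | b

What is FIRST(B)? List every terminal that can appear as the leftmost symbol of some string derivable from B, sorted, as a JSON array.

Compute FIRST by fixpoint:
[1]
  A via A→a c: +{a}
  A via A→b: +{b}
  B via B→b: +{b}
  S via S→a A: +{a}
  S via S→b B a: +{b}
  S via S→c a: +{c}
  FIRST(S)={a,b,c}  FIRST(A)={a,b}  FIRST(B)={b}
[2]
  A via A→S S: +{c}
  FIRST(S)={a,b,c}  FIRST(A)={a,b,c}  FIRST(B)={b}
[3] (no change)
  FIRST(S)={a,b,c}  FIRST(A)={a,b,c}  FIRST(B)={b}

FIRST(B) = ["b"]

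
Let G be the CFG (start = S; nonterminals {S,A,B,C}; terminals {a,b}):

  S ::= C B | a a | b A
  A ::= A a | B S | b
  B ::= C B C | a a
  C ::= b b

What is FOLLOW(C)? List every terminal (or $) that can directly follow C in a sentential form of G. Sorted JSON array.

Compute FIRST by fixpoint:
iter 1:
  A via A→b: +{b}
  B via B→a a: +{a}
  C via C→b b: +{b}
  S via S→C B: +{b}
  S via S→a a: +{a}
  FIRST(S)={a,b}  FIRST(A)={b}  FIRST(B)={a}  FIRST(C)={b}
iter 2:
  A via A→B S: +{a}
  B via B→C B C: +{b}
  FIRST(S)={a,b}  FIRST(A)={a,b}  FIRST(B)={a,b}  FIRST(C)={b}
iter 3: (no change)
  FIRST(S)={a,b}  FIRST(A)={a,b}  FIRST(B)={a,b}  FIRST(C)={b}

Compute FOLLOW by fixpoint:
seed FOLLOW(S) with $
pass 1:
  A→A a: FOLLOW(A) ⊇ FIRST(a) = {a}; new: +{a}
  A→B S: FOLLOW(B) ⊇ FIRST(S) = {a,b}; new: +{a,b}
  A→B S: FOLLOW(S) ⊇ FOLLOW(A) ⊇ {a}; new: +{a}
  B→C B C: FOLLOW(C) ⊇ FIRST(B) = {a,b}; new: +{a,b}
  S→C B: FOLLOW(B) ⊇ FOLLOW(S) ⊇ {$,a}; new: +{$}
  S→b A: FOLLOW(A) ⊇ FOLLOW(S) ⊇ {$,a}; new: +{$}
  FOLLOW(S)={$,a}  FOLLOW(A)={$,a}  FOLLOW(B)={$,a,b}  FOLLOW(C)={a,b}
pass 2:
  B→C B C: FOLLOW(C) ⊇ FOLLOW(B) ⊇ {$,a,b}; new: +{$}
  FOLLOW(S)={$,a}  FOLLOW(A)={$,a}  FOLLOW(B)={$,a,b}  FOLLOW(C)={$,a,b}
pass 3: — fixpoint
  FOLLOW(S)={$,a}  FOLLOW(A)={$,a}  FOLLOW(B)={$,a,b}  FOLLOW(C)={$,a,b}

FOLLOW(C) = ["$", "a", "b"]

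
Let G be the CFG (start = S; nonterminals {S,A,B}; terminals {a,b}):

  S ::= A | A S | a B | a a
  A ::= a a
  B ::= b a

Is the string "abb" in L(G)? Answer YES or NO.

CNF form of G:
  S -> A S | T0 B | T0 T0
  A -> T0 T0
  B -> T1 T0
  T0 -> a
  T1 -> b

CYK fill:
  cell(0,0) a: {T0}  orig:{}
  cell(1,1) b: {T1}  orig:{}
  cell(2,2) b: {T1}  orig:{}
  cell(0,1) ab: ∅
  cell(1,2) bb: ∅
  cell(0,2) abb: ∅

S ∉ T[0,2] ⇒ NO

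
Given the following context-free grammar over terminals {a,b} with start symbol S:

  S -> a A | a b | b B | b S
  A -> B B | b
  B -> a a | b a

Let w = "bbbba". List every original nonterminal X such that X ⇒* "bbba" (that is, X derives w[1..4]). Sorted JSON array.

CNF form of G:
  S -> T0 A | T0 T1 | T1 B | T1 S
  A -> B B | b
  B -> T0 T0 | T1 T0
  T0 -> a
  T1 -> b

CYK table (by increasing span) (cells [i..j] with 1 ≤ i ≤ j ≤ 4 only):
  cell(1,1) b: {A,T1}  orig:{A}
  cell(2,2) b: {A,T1}  orig:{A}
  cell(3,3) b: {A,T1}  orig:{A}
  cell(4,4) a: {T0}  orig:{}
  cell(1,2) bb: ∅
  cell(2,3) bb: ∅
  cell(3,4) ba: {B}
  cell(1,3) bbb: ∅
  cell(2,4) bba: {S}
  cell(1,4) bbba: {S}

Original NTs in T[1,4] deriving "bbba": ["S"]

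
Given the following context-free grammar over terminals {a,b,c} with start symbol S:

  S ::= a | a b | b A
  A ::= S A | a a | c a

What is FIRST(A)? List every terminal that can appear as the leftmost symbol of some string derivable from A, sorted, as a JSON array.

FIRST sets, iterate to fixpoint:
iter 1:
  A via A→a a: +{a}
  A via A→c a: +{c}
  S via S→a: +{a}
  S via S→b A: +{b}
  S: {a,b}  A: {a,c}
iter 2:
  A via A→S A: +{b}
  S: {a,b}  A: {a,b,c}
iter 3: — fixpoint
  S: {a,b}  A: {a,b,c}

FIRST(A) = ["a", "b", "c"]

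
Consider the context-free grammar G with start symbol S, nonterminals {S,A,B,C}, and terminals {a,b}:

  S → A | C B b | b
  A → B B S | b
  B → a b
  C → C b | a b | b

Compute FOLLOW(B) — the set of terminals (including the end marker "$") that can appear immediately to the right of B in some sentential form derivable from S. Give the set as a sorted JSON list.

FIRST sets, iterate to fixpoint:
pass 1:
  A via A→b: +{b}
  B via B→a b: +{a}
  C via C→a b: +{a}
  C via C→b: +{b}
  S via S→A: +{b}
  S via S→C B b: +{a}
  S: {a,b}  A: {b}  B: {a}  C: {a,b}
pass 2:
  A via A→B B S: +{a}
  S: {a,b}  A: {a,b}  B: {a}  C: {a,b}
pass 3: (no change)
  S: {a,b}  A: {a,b}  B: {a}  C: {a,b}

Compute FOLLOW by fixpoint:
seed FOLLOW(S) with $
pass 1:
  A→B B S: FOLLOW(B) ⊇ FIRST(B) = {a}; new: +{a}
  A→B B S: FOLLOW(B) ⊇ FIRST(S) = {a,b}; new: +{b}
  C→C b: FOLLOW(C) ⊇ FIRST(b) = {b}; new: +{b}
  S→A: FOLLOW(A) ⊇ FOLLOW(S) ⊇ {$}; new: +{$}
  S→C B b: FOLLOW(C) ⊇ FIRST(B) = {a}; new: +{a}
  FOLLOW(S)={$}  FOLLOW(A)={$}  FOLLOW(B)={a,b}  FOLLOW(C)={a,b}
pass 2: done
  FOLLOW(S)={$}  FOLLOW(A)={$}  FOLLOW(B)={a,b}  FOLLOW(C)={a,b}

FOLLOW(B) = ["a", "b"]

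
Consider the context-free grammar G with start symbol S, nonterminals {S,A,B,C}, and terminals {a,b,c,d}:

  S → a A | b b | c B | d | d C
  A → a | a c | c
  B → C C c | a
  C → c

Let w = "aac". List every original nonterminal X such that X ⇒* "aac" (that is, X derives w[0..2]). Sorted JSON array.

Convert to CNF:
  S -> T0 A | T1 B | T2 T2 | T3 C | d
  A -> T0 T1 | a | c
  B -> C X4 | a
  C -> c
  T0 -> a
  T1 -> c
  T2 -> b
  T3 -> d
  X4 -> C T1

CYK table (by increasing span) — only the sub-triangle for w[0..2]:
  [0..0]={A,B,T0}  "a"  orig:{A,B}
  [1..1]={A,B,T0}  "a"  orig:{A,B}
  [2..2]={A,C,T1}  "c"  orig:{A,C}
  [0..1]={S}  "aa"
  [1..2]={A,S}  "ac"
  [0..2]={S}  "aac"

Original NTs in T[0,2] deriving "aac": ["S"]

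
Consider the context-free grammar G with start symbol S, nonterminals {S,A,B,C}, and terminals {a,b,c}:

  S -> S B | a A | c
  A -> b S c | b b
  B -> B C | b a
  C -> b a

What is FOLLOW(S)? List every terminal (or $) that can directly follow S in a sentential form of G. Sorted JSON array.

FIRST iteration:
round 1:
  A via A→b S c: +{b}
  B via B→b a: +{b}
  C via C→b a: +{b}
  S via S→a A: +{a}
  S via S→c: +{c}
  S: {a,c}  A: {b}  B: {b}  C: {b}
round 2: done
  S: {a,c}  A: {b}  B: {b}  C: {b}

Compute FOLLOW by fixpoint:
seed FOLLOW(S) with $
iter 1:
  A→b S c: FOLLOW(S) ⊇ FIRST(c) = {c}; new: +{c}
  B→B C: FOLLOW(B) ⊇ FIRST(C) = {b}; new: +{b}
  B→B C: FOLLOW(C) ⊇ FOLLOW(B) ⊇ {b}; new: +{b}
  S→S B: FOLLOW(S) ⊇ FIRST(B) = {b}; new: +{b}
  S→S B: FOLLOW(B) ⊇ FOLLOW(S) ⊇ {$,b,c}; new: +{$,c}
  S→a A: FOLLOW(A) ⊇ FOLLOW(S) ⊇ {$,b,c}; new: +{$,b,c}
  FOLLOW[S]={$,b,c}  FOLLOW[A]={$,b,c}  FOLLOW[B]={$,b,c}  FOLLOW[C]={b}
iter 2:
  B→B C: FOLLOW(C) ⊇ FOLLOW(B) ⊇ {$,b,c}; new: +{$,c}
  FOLLOW[S]={$,b,c}  FOLLOW[A]={$,b,c}  FOLLOW[B]={$,b,c}  FOLLOW[C]={$,b,c}
iter 3: (no change)
  FOLLOW[S]={$,b,c}  FOLLOW[A]={$,b,c}  FOLLOW[B]={$,b,c}  FOLLOW[C]={$,b,c}

FOLLOW(S) = ["$", "b", "c"]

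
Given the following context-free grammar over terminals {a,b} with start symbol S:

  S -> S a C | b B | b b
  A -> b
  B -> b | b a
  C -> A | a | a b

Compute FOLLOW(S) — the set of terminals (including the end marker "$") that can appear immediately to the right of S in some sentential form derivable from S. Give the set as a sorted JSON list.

FIRST sets, iterate to fixpoint:
round 1:
  A via A→b: +{b}
  B via B→b: +{b}
  C via C→A: +{b}
  C via C→a: +{a}
  S via S→b B: +{b}
  FIRST(S)={b}  FIRST(A)={b}  FIRST(B)={b}  FIRST(C)={a,b}
round 2: — fixpoint
  FIRST(S)={b}  FIRST(A)={b}  FIRST(B)={b}  FIRST(C)={a,b}

FOLLOW sets:
seed FOLLOW(S) with $
iter 1:
  S→S a C: FOLLOW(S) ⊇ FIRST(a) = {a}; new: +{a}
  S→S a C: FOLLOW(C) ⊇ FOLLOW(S) ⊇ {$,a}; new: +{$,a}
  S→b B: FOLLOW(B) ⊇ FOLLOW(S) ⊇ {$,a}; new: +{$,a}
  FOLLOW[S]={$,a}  FOLLOW[A]={}  FOLLOW[B]={$,a}  FOLLOW[C]={$,a}
iter 2:
  C→A: FOLLOW(A) ⊇ FOLLOW(C) ⊇ {$,a}; new: +{$,a}
  FOLLOW[S]={$,a}  FOLLOW[A]={$,a}  FOLLOW[B]={$,a}  FOLLOW[C]={$,a}
iter 3: done
  FOLLOW[S]={$,a}  FOLLOW[A]={$,a}  FOLLOW[B]={$,a}  FOLLOW[C]={$,a}

FOLLOW(S) = ["$", "a"]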